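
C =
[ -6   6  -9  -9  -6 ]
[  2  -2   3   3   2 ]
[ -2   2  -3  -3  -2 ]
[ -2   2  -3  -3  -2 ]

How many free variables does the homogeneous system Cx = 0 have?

4

Row reduce to echelon form.
R2 ← R2 + (1/3)·R1: [0, 0, 0, 0, 0]
R3 ← R3 − (1/3)·R1: [0, 0, 0, 0, 0]
R4 ← R4 − (1/3)·R1: [0, 0, 0, 0, 0]
1 nonzero row, so rank(C) = 1.
C has 5 columns; by rank–nullity, nullity = 5 − 1 = 4.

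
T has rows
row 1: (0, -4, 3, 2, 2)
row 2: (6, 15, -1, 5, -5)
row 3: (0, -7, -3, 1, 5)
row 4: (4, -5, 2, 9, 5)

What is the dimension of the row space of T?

4

Row reduce to echelon form.
Swap R1 ↔ R2
R4 ← R4 − (2/3)·R1: [0, -15, 8/3, 17/3, 25/3]
R3 ← R3 − (7/4)·R2: [0, 0, -33/4, -5/2, 3/2]
R4 ← R4 − (15/4)·R2: [0, 0, -103/12, -11/6, 5/6]
R4 ← R4 − (103/99)·R3: [0, 0, 0, 76/99, -8/11]
Echelon form has 4 nonzero rows, so rank(T) = 4.
The row space has dimension equal to the rank: 4.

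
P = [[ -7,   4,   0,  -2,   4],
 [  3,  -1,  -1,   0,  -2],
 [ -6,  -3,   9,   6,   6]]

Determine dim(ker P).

3

Row reduce to echelon form.
R2 ← R2 + (3/7)·R1: [0, 5/7, -1, -6/7, -2/7]
R3 ← R3 − (6/7)·R1: [0, -45/7, 9, 54/7, 18/7]
R3 ← R3 + (9)·R2: [0, 0, 0, 0, 0]
2 nonzero rows, so rank(P) = 2.
P has 5 columns; by rank–nullity, nullity = 5 − 2 = 3.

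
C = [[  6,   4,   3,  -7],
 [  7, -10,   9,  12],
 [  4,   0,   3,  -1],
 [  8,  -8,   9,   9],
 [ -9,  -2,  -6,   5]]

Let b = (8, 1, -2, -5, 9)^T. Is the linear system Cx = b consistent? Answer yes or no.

Row reduce the augmented matrix [C | b].
R2 ← R2 − (7/6)·R1: [0, -44/3, 11/2, 121/6, -25/3]
R3 ← R3 − (2/3)·R1: [0, -8/3, 1, 11/3, -22/3]
R4 ← R4 − (4/3)·R1: [0, -40/3, 5, 55/3, -47/3]
R5 ← R5 + (3/2)·R1: [0, 4, -3/2, -11/2, 21]
R3 ← R3 − (2/11)·R2: [0, 0, 0, 0, -64/11]
R4 ← R4 − (10/11)·R2: [0, 0, 0, 0, -89/11]
R5 ← R5 + (3/11)·R2: [0, 0, 0, 0, 206/11]
R4 ← R4 − (89/64)·R3: [0, 0, 0, 0, 0]
R5 ← R5 + (103/32)·R3: [0, 0, 0, 0, 0]
The echelon form has 3 nonzero rows; the last pivot sits in the augmented column, so rank(C) = 2 but rank([C|b]) = 3.
Since the ranks differ, the system is inconsistent.

no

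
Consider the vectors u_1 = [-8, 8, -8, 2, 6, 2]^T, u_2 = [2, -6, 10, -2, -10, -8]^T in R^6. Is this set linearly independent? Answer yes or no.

Form the matrix with these vectors as rows and row reduce.
R2 ← R2 + (1/4)·R1: [0, -4, 8, -3/2, -17/2, -15/2]
2 nonzero rows, so the 2 vectors span a space of dimension 2.
Since 2 = 2, the vectors are linearly independent.

yes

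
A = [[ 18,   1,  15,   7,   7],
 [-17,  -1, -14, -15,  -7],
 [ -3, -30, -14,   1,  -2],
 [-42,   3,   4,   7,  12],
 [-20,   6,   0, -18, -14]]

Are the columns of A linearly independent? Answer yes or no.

yes

Row reduce A to echelon form.
R2 ← R2 + (17/18)·R1: [0, -1/18, 1/6, -151/18, -7/18]
R3 ← R3 + (1/6)·R1: [0, -179/6, -23/2, 13/6, -5/6]
R4 ← R4 + (7/3)·R1: [0, 16/3, 39, 70/3, 85/3]
R5 ← R5 + (10/9)·R1: [0, 64/9, 50/3, -92/9, -56/9]
R3 ← R3 − (537)·R2: [0, 0, -101, 4507, 208]
R4 ← R4 + (96)·R2: [0, 0, 55, -782, -9]
R5 ← R5 + (128)·R2: [0, 0, 38, -1084, -56]
R4 ← R4 + (55/101)·R3: [0, 0, 0, 168903/101, 10531/101]
R5 ← R5 + (38/101)·R3: [0, 0, 0, 61782/101, 2248/101]
R5 ← R5 − (2942/8043)·R4: [0, 0, 0, 0, -127738/8043]
5 pivots among 5 columns.
Every column is a pivot column, so the columns are linearly independent.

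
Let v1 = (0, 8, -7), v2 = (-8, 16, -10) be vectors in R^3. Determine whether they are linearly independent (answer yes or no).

yes

Form the matrix with these vectors as rows and row reduce.
Swap R1 ↔ R2
2 nonzero rows, so the 2 vectors span a space of dimension 2.
Since 2 = 2, the vectors are linearly independent.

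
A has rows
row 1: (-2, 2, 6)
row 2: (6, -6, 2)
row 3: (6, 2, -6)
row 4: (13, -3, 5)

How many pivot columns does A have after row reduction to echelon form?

Row reduce to echelon form.
R2 ← R2 + (3)·R1: [0, 0, 20]
R3 ← R3 + (3)·R1: [0, 8, 12]
R4 ← R4 + (13/2)·R1: [0, 10, 44]
Swap R2 ↔ R3
R4 ← R4 − (5/4)·R2: [0, 0, 29]
R4 ← R4 − (29/20)·R3: [0, 0, 0]
Echelon form has 3 nonzero rows, so rank(A) = 3.
Each nonzero row contributes one pivot column: 3 pivot columns.

3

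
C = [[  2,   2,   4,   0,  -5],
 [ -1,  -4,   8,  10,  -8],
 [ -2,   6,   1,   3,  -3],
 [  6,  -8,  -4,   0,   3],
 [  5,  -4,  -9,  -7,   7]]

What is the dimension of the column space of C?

5

Row reduce to echelon form.
R2 ← R2 + (1/2)·R1: [0, -3, 10, 10, -21/2]
R3 ← R3 + R1: [0, 8, 5, 3, -8]
R4 ← R4 − (3)·R1: [0, -14, -16, 0, 18]
R5 ← R5 − (5/2)·R1: [0, -9, -19, -7, 39/2]
R3 ← R3 + (8/3)·R2: [0, 0, 95/3, 89/3, -36]
R4 ← R4 − (14/3)·R2: [0, 0, -188/3, -140/3, 67]
R5 ← R5 − (3)·R2: [0, 0, -49, -37, 51]
R4 ← R4 + (188/95)·R3: [0, 0, 0, 1144/95, -403/95]
R5 ← R5 + (147/95)·R3: [0, 0, 0, 846/95, -447/95]
R5 ← R5 − (423/572)·R4: [0, 0, 0, 0, -69/44]
Echelon form has 5 nonzero rows, so rank(C) = 5.
The column space has dimension equal to the rank: 5.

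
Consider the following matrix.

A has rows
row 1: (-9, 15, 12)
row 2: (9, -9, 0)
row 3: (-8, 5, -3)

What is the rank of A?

Row reduce to echelon form.
R2 ← R2 + R1: [0, 6, 12]
R3 ← R3 − (8/9)·R1: [0, -25/3, -41/3]
R3 ← R3 + (25/18)·R2: [0, 0, 3]
Echelon form has 3 nonzero rows, so rank(A) = 3.

3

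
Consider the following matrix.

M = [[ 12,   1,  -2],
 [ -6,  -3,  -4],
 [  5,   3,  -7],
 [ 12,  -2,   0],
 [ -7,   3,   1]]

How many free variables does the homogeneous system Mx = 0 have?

Row reduce to echelon form.
R2 ← R2 + (1/2)·R1: [0, -5/2, -5]
R3 ← R3 − (5/12)·R1: [0, 31/12, -37/6]
R4 ← R4 − R1: [0, -3, 2]
R5 ← R5 + (7/12)·R1: [0, 43/12, -1/6]
R3 ← R3 + (31/30)·R2: [0, 0, -34/3]
R4 ← R4 − (6/5)·R2: [0, 0, 8]
R5 ← R5 + (43/30)·R2: [0, 0, -22/3]
R4 ← R4 + (12/17)·R3: [0, 0, 0]
R5 ← R5 − (11/17)·R3: [0, 0, 0]
3 nonzero rows, so rank(M) = 3.
M has 3 columns; by rank–nullity, nullity = 3 − 3 = 0.

0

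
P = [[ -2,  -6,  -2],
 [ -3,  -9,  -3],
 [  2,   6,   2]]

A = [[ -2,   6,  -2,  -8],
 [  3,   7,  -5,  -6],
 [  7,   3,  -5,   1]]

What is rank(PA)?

First compute PA:
[[-28, -60,  44,  50],
 [-42, -90,  66,  75],
 [ 28,  60, -44, -50]]
Now row reduce the product.
R2 ← R2 − (3/2)·R1: [0, 0, 0, 0]
R3 ← R3 + R1: [0, 0, 0, 0]
1 nonzero row, so rank(PA) = 1.

1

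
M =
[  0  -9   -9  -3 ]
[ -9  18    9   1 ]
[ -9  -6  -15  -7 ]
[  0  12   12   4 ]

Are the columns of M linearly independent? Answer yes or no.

no

Row reduce M to echelon form.
Swap R1 ↔ R2
R3 ← R3 − R1: [0, -24, -24, -8]
R3 ← R3 − (8/3)·R2: [0, 0, 0, 0]
R4 ← R4 + (4/3)·R2: [0, 0, 0, 0]
2 pivots among 4 columns.
Only 2 < 4 pivot columns, so the columns are linearly dependent.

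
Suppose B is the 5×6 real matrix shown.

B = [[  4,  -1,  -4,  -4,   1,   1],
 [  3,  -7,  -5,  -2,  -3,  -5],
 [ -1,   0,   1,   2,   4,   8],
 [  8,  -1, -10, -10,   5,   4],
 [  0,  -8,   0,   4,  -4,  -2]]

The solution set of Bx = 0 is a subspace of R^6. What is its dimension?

2

Row reduce to echelon form.
R2 ← R2 − (3/4)·R1: [0, -25/4, -2, 1, -15/4, -23/4]
R3 ← R3 + (1/4)·R1: [0, -1/4, 0, 1, 17/4, 33/4]
R4 ← R4 − (2)·R1: [0, 1, -2, -2, 3, 2]
R3 ← R3 − (1/25)·R2: [0, 0, 2/25, 24/25, 22/5, 212/25]
R4 ← R4 + (4/25)·R2: [0, 0, -58/25, -46/25, 12/5, 27/25]
R5 ← R5 − (32/25)·R2: [0, 0, 64/25, 68/25, 4/5, 134/25]
R4 ← R4 + (29)·R3: [0, 0, 0, 26, 130, 247]
R5 ← R5 − (32)·R3: [0, 0, 0, -28, -140, -266]
R5 ← R5 + (14/13)·R4: [0, 0, 0, 0, 0, 0]
4 nonzero rows, so rank(B) = 4.
B has 6 columns; by rank–nullity, nullity = 6 − 4 = 2.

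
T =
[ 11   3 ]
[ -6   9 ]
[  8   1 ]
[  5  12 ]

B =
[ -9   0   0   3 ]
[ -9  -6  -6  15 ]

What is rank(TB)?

First compute TB:
[[-126, -18, -18,  78],
 [-27, -54, -54, 117],
 [-81,  -6,  -6,  39],
 [-153, -72, -72, 195]]
Now row reduce the product.
R2 ← R2 − (3/14)·R1: [0, -351/7, -351/7, 702/7]
R3 ← R3 − (9/14)·R1: [0, 39/7, 39/7, -78/7]
R4 ← R4 − (17/14)·R1: [0, -351/7, -351/7, 702/7]
R3 ← R3 + (1/9)·R2: [0, 0, 0, 0]
R4 ← R4 − R2: [0, 0, 0, 0]
2 nonzero rows, so rank(TB) = 2.

2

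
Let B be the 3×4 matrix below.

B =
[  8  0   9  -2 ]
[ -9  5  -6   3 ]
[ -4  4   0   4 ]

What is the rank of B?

3

Row reduce to echelon form.
R2 ← R2 + (9/8)·R1: [0, 5, 33/8, 3/4]
R3 ← R3 + (1/2)·R1: [0, 4, 9/2, 3]
R3 ← R3 − (4/5)·R2: [0, 0, 6/5, 12/5]
Echelon form has 3 nonzero rows, so rank(B) = 3.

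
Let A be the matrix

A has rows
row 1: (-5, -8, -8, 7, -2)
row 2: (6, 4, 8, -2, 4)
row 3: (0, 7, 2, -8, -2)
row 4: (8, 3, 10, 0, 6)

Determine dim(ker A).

3

Row reduce to echelon form.
R2 ← R2 + (6/5)·R1: [0, -28/5, -8/5, 32/5, 8/5]
R4 ← R4 + (8/5)·R1: [0, -49/5, -14/5, 56/5, 14/5]
R3 ← R3 + (5/4)·R2: [0, 0, 0, 0, 0]
R4 ← R4 − (7/4)·R2: [0, 0, 0, 0, 0]
2 nonzero rows, so rank(A) = 2.
A has 5 columns; by rank–nullity, nullity = 5 − 2 = 3.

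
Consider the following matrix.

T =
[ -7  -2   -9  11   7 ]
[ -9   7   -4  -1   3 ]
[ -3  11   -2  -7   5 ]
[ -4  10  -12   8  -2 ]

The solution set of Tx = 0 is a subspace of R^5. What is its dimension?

1

Row reduce to echelon form.
R2 ← R2 − (9/7)·R1: [0, 67/7, 53/7, -106/7, -6]
R3 ← R3 − (3/7)·R1: [0, 83/7, 13/7, -82/7, 2]
R4 ← R4 − (4/7)·R1: [0, 78/7, -48/7, 12/7, -6]
R3 ← R3 − (83/67)·R2: [0, 0, -504/67, 472/67, 632/67]
R4 ← R4 − (78/67)·R2: [0, 0, -1050/67, 1296/67, 66/67]
R4 ← R4 − (25/12)·R3: [0, 0, 0, 14/3, -56/3]
4 nonzero rows, so rank(T) = 4.
T has 5 columns; by rank–nullity, nullity = 5 − 4 = 1.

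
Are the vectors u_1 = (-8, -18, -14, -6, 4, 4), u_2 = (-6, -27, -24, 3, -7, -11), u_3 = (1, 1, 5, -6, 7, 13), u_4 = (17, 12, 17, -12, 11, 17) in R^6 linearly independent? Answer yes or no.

Form the matrix with these vectors as rows and row reduce.
R2 ← R2 − (3/4)·R1: [0, -27/2, -27/2, 15/2, -10, -14]
R3 ← R3 + (1/8)·R1: [0, -5/4, 13/4, -27/4, 15/2, 27/2]
R4 ← R4 + (17/8)·R1: [0, -105/4, -51/4, -99/4, 39/2, 51/2]
R3 ← R3 − (5/54)·R2: [0, 0, 9/2, -67/9, 455/54, 799/54]
R4 ← R4 − (35/18)·R2: [0, 0, 27/2, -118/3, 701/18, 949/18]
R4 ← R4 − (3)·R3: [0, 0, 0, -17, 41/3, 25/3]
4 nonzero rows, so the 4 vectors span a space of dimension 4.
Since 4 = 4, the vectors are linearly independent.

yes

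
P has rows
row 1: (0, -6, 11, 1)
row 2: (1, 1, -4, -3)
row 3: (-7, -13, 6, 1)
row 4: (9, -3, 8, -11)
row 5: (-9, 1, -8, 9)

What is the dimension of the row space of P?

Row reduce to echelon form.
Swap R1 ↔ R2
R3 ← R3 + (7)·R1: [0, -6, -22, -20]
R4 ← R4 − (9)·R1: [0, -12, 44, 16]
R5 ← R5 + (9)·R1: [0, 10, -44, -18]
R3 ← R3 − R2: [0, 0, -33, -21]
R4 ← R4 − (2)·R2: [0, 0, 22, 14]
R5 ← R5 + (5/3)·R2: [0, 0, -77/3, -49/3]
R4 ← R4 + (2/3)·R3: [0, 0, 0, 0]
R5 ← R5 − (7/9)·R3: [0, 0, 0, 0]
Echelon form has 3 nonzero rows, so rank(P) = 3.
The row space has dimension equal to the rank: 3.

3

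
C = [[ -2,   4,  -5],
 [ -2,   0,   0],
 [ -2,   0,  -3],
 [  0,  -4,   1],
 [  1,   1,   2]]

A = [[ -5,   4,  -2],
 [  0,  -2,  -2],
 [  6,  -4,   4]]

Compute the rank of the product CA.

3

First compute CA:
[[-20,   4, -24],
 [ 10,  -8,   4],
 [ -8,   4,  -8],
 [  6,   4,  12],
 [  7,  -6,   4]]
Now row reduce the product.
R2 ← R2 + (1/2)·R1: [0, -6, -8]
R3 ← R3 − (2/5)·R1: [0, 12/5, 8/5]
R4 ← R4 + (3/10)·R1: [0, 26/5, 24/5]
R5 ← R5 + (7/20)·R1: [0, -23/5, -22/5]
R3 ← R3 + (2/5)·R2: [0, 0, -8/5]
R4 ← R4 + (13/15)·R2: [0, 0, -32/15]
R5 ← R5 − (23/30)·R2: [0, 0, 26/15]
R4 ← R4 − (4/3)·R3: [0, 0, 0]
R5 ← R5 + (13/12)·R3: [0, 0, 0]
3 nonzero rows, so rank(CA) = 3.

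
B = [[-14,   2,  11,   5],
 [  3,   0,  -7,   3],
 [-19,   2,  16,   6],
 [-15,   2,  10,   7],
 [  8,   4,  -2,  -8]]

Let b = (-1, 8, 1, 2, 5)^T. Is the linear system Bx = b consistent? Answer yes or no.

Row reduce the augmented matrix [B | b].
R2 ← R2 + (3/14)·R1: [0, 3/7, -65/14, 57/14, 109/14]
R3 ← R3 − (19/14)·R1: [0, -5/7, 15/14, -11/14, 33/14]
R4 ← R4 − (15/14)·R1: [0, -1/7, -25/14, 23/14, 43/14]
R5 ← R5 + (4/7)·R1: [0, 36/7, 30/7, -36/7, 31/7]
R3 ← R3 + (5/3)·R2: [0, 0, -20/3, 6, 46/3]
R4 ← R4 + (1/3)·R2: [0, 0, -10/3, 3, 17/3]
R5 ← R5 − (12)·R2: [0, 0, 60, -54, -89]
R4 ← R4 − (1/2)·R3: [0, 0, 0, 0, -2]
R5 ← R5 + (9)·R3: [0, 0, 0, 0, 49]
R5 ← R5 + (49/2)·R4: [0, 0, 0, 0, 0]
The echelon form has 4 nonzero rows; the last pivot sits in the augmented column, so rank(B) = 3 but rank([B|b]) = 4.
Since the ranks differ, the system is inconsistent.

no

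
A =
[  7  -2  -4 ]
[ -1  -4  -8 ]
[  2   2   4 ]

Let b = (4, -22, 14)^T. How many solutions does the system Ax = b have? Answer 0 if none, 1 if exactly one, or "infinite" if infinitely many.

infinite

Row reduce the augmented matrix [A | b].
R2 ← R2 + (1/7)·R1: [0, -30/7, -60/7, -150/7]
R3 ← R3 − (2/7)·R1: [0, 18/7, 36/7, 90/7]
R3 ← R3 + (3/5)·R2: [0, 0, 0, 0]
The echelon form has 2 nonzero rows, and every pivot lies in the first 3 columns, so rank(A) = rank([A|b]) = 2.
The system is consistent.
rank = 2 < 3 unknowns, so there are infinitely many solutions.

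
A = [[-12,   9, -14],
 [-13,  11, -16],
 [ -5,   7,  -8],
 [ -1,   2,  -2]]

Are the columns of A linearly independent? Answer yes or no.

no

Row reduce A to echelon form.
R2 ← R2 − (13/12)·R1: [0, 5/4, -5/6]
R3 ← R3 − (5/12)·R1: [0, 13/4, -13/6]
R4 ← R4 − (1/12)·R1: [0, 5/4, -5/6]
R3 ← R3 − (13/5)·R2: [0, 0, 0]
R4 ← R4 − R2: [0, 0, 0]
2 pivots among 3 columns.
Only 2 < 3 pivot columns, so the columns are linearly dependent.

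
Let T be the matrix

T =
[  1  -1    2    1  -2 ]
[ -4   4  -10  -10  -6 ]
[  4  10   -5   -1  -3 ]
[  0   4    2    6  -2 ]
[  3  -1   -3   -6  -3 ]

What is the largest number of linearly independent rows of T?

5

Row reduce to echelon form.
R2 ← R2 + (4)·R1: [0, 0, -2, -6, -14]
R3 ← R3 − (4)·R1: [0, 14, -13, -5, 5]
R5 ← R5 − (3)·R1: [0, 2, -9, -9, 3]
Swap R2 ↔ R3
R4 ← R4 − (2/7)·R2: [0, 0, 40/7, 52/7, -24/7]
R5 ← R5 − (1/7)·R2: [0, 0, -50/7, -58/7, 16/7]
R4 ← R4 + (20/7)·R3: [0, 0, 0, -68/7, -304/7]
R5 ← R5 − (25/7)·R3: [0, 0, 0, 92/7, 366/7]
R5 ← R5 + (23/17)·R4: [0, 0, 0, 0, -110/17]
Echelon form has 5 nonzero rows, so rank(T) = 5.
The rank gives the maximum number of linearly independent rows: 5.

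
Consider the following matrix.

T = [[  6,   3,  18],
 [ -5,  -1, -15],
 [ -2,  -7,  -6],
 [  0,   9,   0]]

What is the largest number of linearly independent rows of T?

Row reduce to echelon form.
R2 ← R2 + (5/6)·R1: [0, 3/2, 0]
R3 ← R3 + (1/3)·R1: [0, -6, 0]
R3 ← R3 + (4)·R2: [0, 0, 0]
R4 ← R4 − (6)·R2: [0, 0, 0]
Echelon form has 2 nonzero rows, so rank(T) = 2.
The rank gives the maximum number of linearly independent rows: 2.

2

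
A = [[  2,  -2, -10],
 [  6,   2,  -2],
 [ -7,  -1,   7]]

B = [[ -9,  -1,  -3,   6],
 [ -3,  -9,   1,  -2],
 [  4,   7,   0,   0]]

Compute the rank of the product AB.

2

First compute AB:
[[-52, -54,  -8,  16],
 [-68, -38, -16,  32],
 [ 94,  65,  20, -40]]
Now row reduce the product.
R2 ← R2 − (17/13)·R1: [0, 424/13, -72/13, 144/13]
R3 ← R3 + (47/26)·R1: [0, -424/13, 72/13, -144/13]
R3 ← R3 + R2: [0, 0, 0, 0]
2 nonzero rows, so rank(AB) = 2.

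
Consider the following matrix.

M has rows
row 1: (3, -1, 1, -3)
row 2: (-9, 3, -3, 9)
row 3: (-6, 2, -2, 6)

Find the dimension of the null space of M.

Row reduce to echelon form.
R2 ← R2 + (3)·R1: [0, 0, 0, 0]
R3 ← R3 + (2)·R1: [0, 0, 0, 0]
1 nonzero row, so rank(M) = 1.
M has 4 columns; by rank–nullity, nullity = 4 − 1 = 3.

3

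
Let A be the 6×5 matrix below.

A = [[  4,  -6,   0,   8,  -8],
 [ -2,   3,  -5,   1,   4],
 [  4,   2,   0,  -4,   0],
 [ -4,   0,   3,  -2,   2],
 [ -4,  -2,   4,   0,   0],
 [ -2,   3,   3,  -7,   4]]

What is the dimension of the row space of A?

Row reduce to echelon form.
R2 ← R2 + (1/2)·R1: [0, 0, -5, 5, 0]
R3 ← R3 − R1: [0, 8, 0, -12, 8]
R4 ← R4 + R1: [0, -6, 3, 6, -6]
R5 ← R5 + R1: [0, -8, 4, 8, -8]
R6 ← R6 + (1/2)·R1: [0, 0, 3, -3, 0]
Swap R2 ↔ R3
R4 ← R4 + (3/4)·R2: [0, 0, 3, -3, 0]
R5 ← R5 + R2: [0, 0, 4, -4, 0]
R4 ← R4 + (3/5)·R3: [0, 0, 0, 0, 0]
R5 ← R5 + (4/5)·R3: [0, 0, 0, 0, 0]
R6 ← R6 + (3/5)·R3: [0, 0, 0, 0, 0]
Echelon form has 3 nonzero rows, so rank(A) = 3.
The row space has dimension equal to the rank: 3.

3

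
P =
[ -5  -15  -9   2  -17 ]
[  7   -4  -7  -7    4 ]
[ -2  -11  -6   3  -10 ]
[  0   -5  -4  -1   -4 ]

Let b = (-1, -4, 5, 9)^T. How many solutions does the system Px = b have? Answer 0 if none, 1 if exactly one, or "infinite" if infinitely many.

Row reduce the augmented matrix [P | b].
R2 ← R2 + (7/5)·R1: [0, -25, -98/5, -21/5, -99/5, -27/5]
R3 ← R3 − (2/5)·R1: [0, -5, -12/5, 11/5, -16/5, 27/5]
R3 ← R3 − (1/5)·R2: [0, 0, 38/25, 76/25, 19/25, 162/25]
R4 ← R4 − (1/5)·R2: [0, 0, -2/25, -4/25, -1/25, 252/25]
R4 ← R4 + (1/19)·R3: [0, 0, 0, 0, 0, 198/19]
The echelon form has 4 nonzero rows; the last pivot sits in the augmented column, so rank(P) = 3 but rank([P|b]) = 4.
Since the ranks differ, the system is inconsistent.
It has no solutions.

0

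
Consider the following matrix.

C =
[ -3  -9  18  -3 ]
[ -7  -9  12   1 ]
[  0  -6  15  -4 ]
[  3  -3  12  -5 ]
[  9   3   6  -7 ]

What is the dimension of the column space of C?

2

Row reduce to echelon form.
R2 ← R2 − (7/3)·R1: [0, 12, -30, 8]
R4 ← R4 + R1: [0, -12, 30, -8]
R5 ← R5 + (3)·R1: [0, -24, 60, -16]
R3 ← R3 + (1/2)·R2: [0, 0, 0, 0]
R4 ← R4 + R2: [0, 0, 0, 0]
R5 ← R5 + (2)·R2: [0, 0, 0, 0]
Echelon form has 2 nonzero rows, so rank(C) = 2.
The column space has dimension equal to the rank: 2.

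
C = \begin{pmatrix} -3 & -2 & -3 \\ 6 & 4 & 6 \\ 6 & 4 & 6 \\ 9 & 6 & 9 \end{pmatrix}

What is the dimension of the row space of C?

1

Row reduce to echelon form.
R2 ← R2 + (2)·R1: [0, 0, 0]
R3 ← R3 + (2)·R1: [0, 0, 0]
R4 ← R4 + (3)·R1: [0, 0, 0]
Echelon form has 1 nonzero row, so rank(C) = 1.
The row space has dimension equal to the rank: 1.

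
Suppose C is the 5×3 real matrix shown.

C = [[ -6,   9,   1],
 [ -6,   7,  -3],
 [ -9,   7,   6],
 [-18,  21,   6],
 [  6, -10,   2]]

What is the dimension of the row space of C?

Row reduce to echelon form.
R2 ← R2 − R1: [0, -2, -4]
R3 ← R3 − (3/2)·R1: [0, -13/2, 9/2]
R4 ← R4 − (3)·R1: [0, -6, 3]
R5 ← R5 + R1: [0, -1, 3]
R3 ← R3 − (13/4)·R2: [0, 0, 35/2]
R4 ← R4 − (3)·R2: [0, 0, 15]
R5 ← R5 − (1/2)·R2: [0, 0, 5]
R4 ← R4 − (6/7)·R3: [0, 0, 0]
R5 ← R5 − (2/7)·R3: [0, 0, 0]
Echelon form has 3 nonzero rows, so rank(C) = 3.
The row space has dimension equal to the rank: 3.

3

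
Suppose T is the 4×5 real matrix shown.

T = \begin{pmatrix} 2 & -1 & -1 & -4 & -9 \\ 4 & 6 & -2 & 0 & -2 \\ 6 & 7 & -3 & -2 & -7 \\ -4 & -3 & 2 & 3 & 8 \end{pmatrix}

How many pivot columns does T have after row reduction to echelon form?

2

Row reduce to echelon form.
R2 ← R2 − (2)·R1: [0, 8, 0, 8, 16]
R3 ← R3 − (3)·R1: [0, 10, 0, 10, 20]
R4 ← R4 + (2)·R1: [0, -5, 0, -5, -10]
R3 ← R3 − (5/4)·R2: [0, 0, 0, 0, 0]
R4 ← R4 + (5/8)·R2: [0, 0, 0, 0, 0]
Echelon form has 2 nonzero rows, so rank(T) = 2.
Each nonzero row contributes one pivot column: 2 pivot columns.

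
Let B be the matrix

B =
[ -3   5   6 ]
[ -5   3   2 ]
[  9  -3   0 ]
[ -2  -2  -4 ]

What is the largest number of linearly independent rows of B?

2

Row reduce to echelon form.
R2 ← R2 − (5/3)·R1: [0, -16/3, -8]
R3 ← R3 + (3)·R1: [0, 12, 18]
R4 ← R4 − (2/3)·R1: [0, -16/3, -8]
R3 ← R3 + (9/4)·R2: [0, 0, 0]
R4 ← R4 − R2: [0, 0, 0]
Echelon form has 2 nonzero rows, so rank(B) = 2.
The rank gives the maximum number of linearly independent rows: 2.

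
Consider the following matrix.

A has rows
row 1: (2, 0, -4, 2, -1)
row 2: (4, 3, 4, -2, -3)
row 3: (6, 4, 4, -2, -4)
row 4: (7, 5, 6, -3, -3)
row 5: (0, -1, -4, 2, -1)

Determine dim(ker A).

Row reduce to echelon form.
R2 ← R2 − (2)·R1: [0, 3, 12, -6, -1]
R3 ← R3 − (3)·R1: [0, 4, 16, -8, -1]
R4 ← R4 − (7/2)·R1: [0, 5, 20, -10, 1/2]
R3 ← R3 − (4/3)·R2: [0, 0, 0, 0, 1/3]
R4 ← R4 − (5/3)·R2: [0, 0, 0, 0, 13/6]
R5 ← R5 + (1/3)·R2: [0, 0, 0, 0, -4/3]
R4 ← R4 − (13/2)·R3: [0, 0, 0, 0, 0]
R5 ← R5 + (4)·R3: [0, 0, 0, 0, 0]
3 nonzero rows, so rank(A) = 3.
A has 5 columns; by rank–nullity, nullity = 5 − 3 = 2.

2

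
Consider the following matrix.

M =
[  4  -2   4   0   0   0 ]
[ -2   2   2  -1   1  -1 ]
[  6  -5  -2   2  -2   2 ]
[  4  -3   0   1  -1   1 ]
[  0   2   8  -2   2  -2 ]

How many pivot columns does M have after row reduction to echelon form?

2

Row reduce to echelon form.
R2 ← R2 + (1/2)·R1: [0, 1, 4, -1, 1, -1]
R3 ← R3 − (3/2)·R1: [0, -2, -8, 2, -2, 2]
R4 ← R4 − R1: [0, -1, -4, 1, -1, 1]
R3 ← R3 + (2)·R2: [0, 0, 0, 0, 0, 0]
R4 ← R4 + R2: [0, 0, 0, 0, 0, 0]
R5 ← R5 − (2)·R2: [0, 0, 0, 0, 0, 0]
Echelon form has 2 nonzero rows, so rank(M) = 2.
Each nonzero row contributes one pivot column: 2 pivot columns.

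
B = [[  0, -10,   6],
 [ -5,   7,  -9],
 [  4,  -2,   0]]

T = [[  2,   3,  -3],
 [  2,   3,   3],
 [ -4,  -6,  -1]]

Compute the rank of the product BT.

First compute BT:
[[-44, -66, -36],
 [ 40,  60,  45],
 [  4,   6, -18]]
Now row reduce the product.
R2 ← R2 + (10/11)·R1: [0, 0, 135/11]
R3 ← R3 + (1/11)·R1: [0, 0, -234/11]
R3 ← R3 + (26/15)·R2: [0, 0, 0]
2 nonzero rows, so rank(BT) = 2.

2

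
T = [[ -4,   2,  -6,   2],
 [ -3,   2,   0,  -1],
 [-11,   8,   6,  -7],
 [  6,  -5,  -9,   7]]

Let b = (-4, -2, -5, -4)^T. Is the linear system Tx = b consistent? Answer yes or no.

Row reduce the augmented matrix [T | b].
R2 ← R2 − (3/4)·R1: [0, 1/2, 9/2, -5/2, 1]
R3 ← R3 − (11/4)·R1: [0, 5/2, 45/2, -25/2, 6]
R4 ← R4 + (3/2)·R1: [0, -2, -18, 10, -10]
R3 ← R3 − (5)·R2: [0, 0, 0, 0, 1]
R4 ← R4 + (4)·R2: [0, 0, 0, 0, -6]
R4 ← R4 + (6)·R3: [0, 0, 0, 0, 0]
The echelon form has 3 nonzero rows; the last pivot sits in the augmented column, so rank(T) = 2 but rank([T|b]) = 3.
Since the ranks differ, the system is inconsistent.

no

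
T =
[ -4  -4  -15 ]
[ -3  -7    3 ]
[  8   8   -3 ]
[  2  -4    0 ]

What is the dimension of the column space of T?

Row reduce to echelon form.
R2 ← R2 − (3/4)·R1: [0, -4, 57/4]
R3 ← R3 + (2)·R1: [0, 0, -33]
R4 ← R4 + (1/2)·R1: [0, -6, -15/2]
R4 ← R4 − (3/2)·R2: [0, 0, -231/8]
R4 ← R4 − (7/8)·R3: [0, 0, 0]
Echelon form has 3 nonzero rows, so rank(T) = 3.
The column space has dimension equal to the rank: 3.

3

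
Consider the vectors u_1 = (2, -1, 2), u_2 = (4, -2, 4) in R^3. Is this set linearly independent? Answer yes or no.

no

Form the matrix with these vectors as rows and row reduce.
R2 ← R2 − (2)·R1: [0, 0, 0]
1 nonzero row, so the 2 vectors span a space of dimension 1.
Since 1 < 2, the vectors are linearly dependent.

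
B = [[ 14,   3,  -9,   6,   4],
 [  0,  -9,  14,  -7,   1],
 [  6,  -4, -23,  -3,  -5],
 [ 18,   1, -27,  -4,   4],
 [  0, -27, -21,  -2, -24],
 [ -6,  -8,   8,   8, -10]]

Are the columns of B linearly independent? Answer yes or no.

Row reduce B to echelon form.
R3 ← R3 − (3/7)·R1: [0, -37/7, -134/7, -39/7, -47/7]
R4 ← R4 − (9/7)·R1: [0, -20/7, -108/7, -82/7, -8/7]
R6 ← R6 + (3/7)·R1: [0, -47/7, 29/7, 74/7, -58/7]
R3 ← R3 − (37/63)·R2: [0, 0, -1724/63, -92/63, -460/63]
R4 ← R4 − (20/63)·R2: [0, 0, -1252/63, -598/63, -92/63]
R5 ← R5 − (3)·R2: [0, 0, -63, 19, -27]
R6 ← R6 − (47/63)·R2: [0, 0, -397/63, 995/63, -569/63]
R4 ← R4 − (313/431)·R3: [0, 0, 0, -3634/431, 1656/431]
R5 ← R5 − (3969/1724)·R3: [0, 0, 0, 9638/431, -4392/431]
R6 ← R6 − (397/1724)·R3: [0, 0, 0, 6952/431, -3168/431]
R5 ← R5 + (61/23)·R4: [0, 0, 0, 0, 0]
R6 ← R6 + (44/23)·R4: [0, 0, 0, 0, 0]
4 pivots among 5 columns.
Only 4 < 5 pivot columns, so the columns are linearly dependent.

no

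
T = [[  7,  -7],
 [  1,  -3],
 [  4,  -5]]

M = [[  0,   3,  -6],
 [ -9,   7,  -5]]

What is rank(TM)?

First compute TM:
[[ 63, -28,  -7],
 [ 27, -18,   9],
 [ 45, -23,   1]]
Now row reduce the product.
R2 ← R2 − (3/7)·R1: [0, -6, 12]
R3 ← R3 − (5/7)·R1: [0, -3, 6]
R3 ← R3 − (1/2)·R2: [0, 0, 0]
2 nonzero rows, so rank(TM) = 2.

2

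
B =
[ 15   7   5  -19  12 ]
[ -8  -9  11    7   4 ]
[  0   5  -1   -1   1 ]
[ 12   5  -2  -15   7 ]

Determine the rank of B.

Row reduce to echelon form.
R2 ← R2 + (8/15)·R1: [0, -79/15, 41/3, -47/15, 52/5]
R4 ← R4 − (4/5)·R1: [0, -3/5, -6, 1/5, -13/5]
R3 ← R3 + (75/79)·R2: [0, 0, 946/79, -314/79, 859/79]
R4 ← R4 − (9/79)·R2: [0, 0, -597/79, 44/79, -299/79]
R4 ← R4 + (597/946)·R3: [0, 0, 0, -923/473, 2911/946]
Echelon form has 4 nonzero rows, so rank(B) = 4.

4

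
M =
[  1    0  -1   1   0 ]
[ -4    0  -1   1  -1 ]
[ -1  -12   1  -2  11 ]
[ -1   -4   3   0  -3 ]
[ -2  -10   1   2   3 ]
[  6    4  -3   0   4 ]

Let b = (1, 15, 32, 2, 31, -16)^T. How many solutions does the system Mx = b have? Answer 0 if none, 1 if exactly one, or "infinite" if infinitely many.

Row reduce the augmented matrix [M | b].
R2 ← R2 + (4)·R1: [0, 0, -5, 5, -1, 19]
R3 ← R3 + R1: [0, -12, 0, -1, 11, 33]
R4 ← R4 + R1: [0, -4, 2, 1, -3, 3]
R5 ← R5 + (2)·R1: [0, -10, -1, 4, 3, 33]
R6 ← R6 − (6)·R1: [0, 4, 3, -6, 4, -22]
Swap R2 ↔ R3
R4 ← R4 − (1/3)·R2: [0, 0, 2, 4/3, -20/3, -8]
R5 ← R5 − (5/6)·R2: [0, 0, -1, 29/6, -37/6, 11/2]
R6 ← R6 + (1/3)·R2: [0, 0, 3, -19/3, 23/3, -11]
R4 ← R4 + (2/5)·R3: [0, 0, 0, 10/3, -106/15, -2/5]
R5 ← R5 − (1/5)·R3: [0, 0, 0, 23/6, -179/30, 17/10]
R6 ← R6 + (3/5)·R3: [0, 0, 0, -10/3, 106/15, 2/5]
R5 ← R5 − (23/20)·R4: [0, 0, 0, 0, 54/25, 54/25]
R6 ← R6 + R4: [0, 0, 0, 0, 0, 0]
The echelon form has 5 nonzero rows, and every pivot lies in the first 5 columns, so rank(M) = rank([M|b]) = 5.
The system is consistent.
rank = 5 = number of unknowns, so the solution is unique.

1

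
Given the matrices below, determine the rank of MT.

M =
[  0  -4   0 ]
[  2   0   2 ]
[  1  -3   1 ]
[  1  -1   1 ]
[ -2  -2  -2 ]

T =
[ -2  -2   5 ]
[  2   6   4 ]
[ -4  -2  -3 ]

First compute MT:
[[ -8, -24, -16],
 [-12,  -8,   4],
 [-12, -22, -10],
 [ -8, -10,  -2],
 [  8,  -4, -12]]
Now row reduce the product.
R2 ← R2 − (3/2)·R1: [0, 28, 28]
R3 ← R3 − (3/2)·R1: [0, 14, 14]
R4 ← R4 − R1: [0, 14, 14]
R5 ← R5 + R1: [0, -28, -28]
R3 ← R3 − (1/2)·R2: [0, 0, 0]
R4 ← R4 − (1/2)·R2: [0, 0, 0]
R5 ← R5 + R2: [0, 0, 0]
2 nonzero rows, so rank(MT) = 2.

2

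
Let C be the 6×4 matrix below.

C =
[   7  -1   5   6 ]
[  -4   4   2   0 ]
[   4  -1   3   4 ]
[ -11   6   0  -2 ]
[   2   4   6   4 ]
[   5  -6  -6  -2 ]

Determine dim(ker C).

Row reduce to echelon form.
R2 ← R2 + (4/7)·R1: [0, 24/7, 34/7, 24/7]
R3 ← R3 − (4/7)·R1: [0, -3/7, 1/7, 4/7]
R4 ← R4 + (11/7)·R1: [0, 31/7, 55/7, 52/7]
R5 ← R5 − (2/7)·R1: [0, 30/7, 32/7, 16/7]
R6 ← R6 − (5/7)·R1: [0, -37/7, -67/7, -44/7]
R3 ← R3 + (1/8)·R2: [0, 0, 3/4, 1]
R4 ← R4 − (31/24)·R2: [0, 0, 19/12, 3]
R5 ← R5 − (5/4)·R2: [0, 0, -3/2, -2]
R6 ← R6 + (37/24)·R2: [0, 0, -25/12, -1]
R4 ← R4 − (19/9)·R3: [0, 0, 0, 8/9]
R5 ← R5 + (2)·R3: [0, 0, 0, 0]
R6 ← R6 + (25/9)·R3: [0, 0, 0, 16/9]
R6 ← R6 − (2)·R4: [0, 0, 0, 0]
4 nonzero rows, so rank(C) = 4.
C has 4 columns; by rank–nullity, nullity = 4 − 4 = 0.

0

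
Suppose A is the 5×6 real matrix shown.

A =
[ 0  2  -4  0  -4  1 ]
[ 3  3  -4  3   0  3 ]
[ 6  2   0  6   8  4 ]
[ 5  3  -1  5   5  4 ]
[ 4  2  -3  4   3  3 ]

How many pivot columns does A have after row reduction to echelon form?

Row reduce to echelon form.
Swap R1 ↔ R2
R3 ← R3 − (2)·R1: [0, -4, 8, 0, 8, -2]
R4 ← R4 − (5/3)·R1: [0, -2, 17/3, 0, 5, -1]
R5 ← R5 − (4/3)·R1: [0, -2, 7/3, 0, 3, -1]
R3 ← R3 + (2)·R2: [0, 0, 0, 0, 0, 0]
R4 ← R4 + R2: [0, 0, 5/3, 0, 1, 0]
R5 ← R5 + R2: [0, 0, -5/3, 0, -1, 0]
Swap R3 ↔ R4
R5 ← R5 + R3: [0, 0, 0, 0, 0, 0]
Echelon form has 3 nonzero rows, so rank(A) = 3.
Each nonzero row contributes one pivot column: 3 pivot columns.

3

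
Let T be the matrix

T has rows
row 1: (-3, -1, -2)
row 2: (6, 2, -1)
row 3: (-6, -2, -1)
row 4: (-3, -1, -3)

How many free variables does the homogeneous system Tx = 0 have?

1

Row reduce to echelon form.
R2 ← R2 + (2)·R1: [0, 0, -5]
R3 ← R3 − (2)·R1: [0, 0, 3]
R4 ← R4 − R1: [0, 0, -1]
R3 ← R3 + (3/5)·R2: [0, 0, 0]
R4 ← R4 − (1/5)·R2: [0, 0, 0]
2 nonzero rows, so rank(T) = 2.
T has 3 columns; by rank–nullity, nullity = 3 − 2 = 1.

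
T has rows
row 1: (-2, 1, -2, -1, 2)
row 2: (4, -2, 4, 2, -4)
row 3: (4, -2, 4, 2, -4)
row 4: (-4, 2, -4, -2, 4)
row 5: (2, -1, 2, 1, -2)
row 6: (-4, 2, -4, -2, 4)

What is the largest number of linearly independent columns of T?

1

Row reduce to echelon form.
R2 ← R2 + (2)·R1: [0, 0, 0, 0, 0]
R3 ← R3 + (2)·R1: [0, 0, 0, 0, 0]
R4 ← R4 − (2)·R1: [0, 0, 0, 0, 0]
R5 ← R5 + R1: [0, 0, 0, 0, 0]
R6 ← R6 − (2)·R1: [0, 0, 0, 0, 0]
Echelon form has 1 nonzero row, so rank(T) = 1.
The rank gives the maximum number of linearly independent columns: 1.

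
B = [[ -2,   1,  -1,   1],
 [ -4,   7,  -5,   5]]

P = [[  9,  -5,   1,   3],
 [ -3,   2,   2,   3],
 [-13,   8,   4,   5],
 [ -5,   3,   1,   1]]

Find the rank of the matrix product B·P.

First compute BP:
[[-13,   7,  -3,  -7],
 [-17,   9,  -5, -11]]
Now row reduce the product.
R2 ← R2 − (17/13)·R1: [0, -2/13, -14/13, -24/13]
2 nonzero rows, so rank(BP) = 2.

2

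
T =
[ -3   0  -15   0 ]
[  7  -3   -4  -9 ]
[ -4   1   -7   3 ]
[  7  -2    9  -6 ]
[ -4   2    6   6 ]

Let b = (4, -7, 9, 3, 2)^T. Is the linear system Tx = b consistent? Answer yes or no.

Row reduce the augmented matrix [T | b].
R2 ← R2 + (7/3)·R1: [0, -3, -39, -9, 7/3]
R3 ← R3 − (4/3)·R1: [0, 1, 13, 3, 11/3]
R4 ← R4 + (7/3)·R1: [0, -2, -26, -6, 37/3]
R5 ← R5 − (4/3)·R1: [0, 2, 26, 6, -10/3]
R3 ← R3 + (1/3)·R2: [0, 0, 0, 0, 40/9]
R4 ← R4 − (2/3)·R2: [0, 0, 0, 0, 97/9]
R5 ← R5 + (2/3)·R2: [0, 0, 0, 0, -16/9]
R4 ← R4 − (97/40)·R3: [0, 0, 0, 0, 0]
R5 ← R5 + (2/5)·R3: [0, 0, 0, 0, 0]
The echelon form has 3 nonzero rows; the last pivot sits in the augmented column, so rank(T) = 2 but rank([T|b]) = 3.
Since the ranks differ, the system is inconsistent.

no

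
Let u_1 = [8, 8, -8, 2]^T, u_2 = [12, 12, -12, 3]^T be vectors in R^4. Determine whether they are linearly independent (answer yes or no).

no

Form the matrix with these vectors as rows and row reduce.
R2 ← R2 − (3/2)·R1: [0, 0, 0, 0]
1 nonzero row, so the 2 vectors span a space of dimension 1.
Since 1 < 2, the vectors are linearly dependent.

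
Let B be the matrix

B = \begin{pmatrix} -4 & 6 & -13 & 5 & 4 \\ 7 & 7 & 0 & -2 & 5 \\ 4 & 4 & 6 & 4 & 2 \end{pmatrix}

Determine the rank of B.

3

Row reduce to echelon form.
R2 ← R2 + (7/4)·R1: [0, 35/2, -91/4, 27/4, 12]
R3 ← R3 + R1: [0, 10, -7, 9, 6]
R3 ← R3 − (4/7)·R2: [0, 0, 6, 36/7, -6/7]
Echelon form has 3 nonzero rows, so rank(B) = 3.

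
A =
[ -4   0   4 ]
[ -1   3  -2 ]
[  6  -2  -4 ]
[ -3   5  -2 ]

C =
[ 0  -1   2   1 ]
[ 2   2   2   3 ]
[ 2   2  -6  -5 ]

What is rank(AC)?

First compute AC:
[[  8,  12, -32, -24],
 [  2,   3,  16,  18],
 [-12, -18,  32,  20],
 [  6,   9,  16,  22]]
Now row reduce the product.
R2 ← R2 − (1/4)·R1: [0, 0, 24, 24]
R3 ← R3 + (3/2)·R1: [0, 0, -16, -16]
R4 ← R4 − (3/4)·R1: [0, 0, 40, 40]
R3 ← R3 + (2/3)·R2: [0, 0, 0, 0]
R4 ← R4 − (5/3)·R2: [0, 0, 0, 0]
2 nonzero rows, so rank(AC) = 2.

2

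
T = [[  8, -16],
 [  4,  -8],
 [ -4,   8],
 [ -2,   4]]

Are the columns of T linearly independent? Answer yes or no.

Row reduce T to echelon form.
R2 ← R2 − (1/2)·R1: [0, 0]
R3 ← R3 + (1/2)·R1: [0, 0]
R4 ← R4 + (1/4)·R1: [0, 0]
1 pivot among 2 columns.
Only 1 < 2 pivot columns, so the columns are linearly dependent.

no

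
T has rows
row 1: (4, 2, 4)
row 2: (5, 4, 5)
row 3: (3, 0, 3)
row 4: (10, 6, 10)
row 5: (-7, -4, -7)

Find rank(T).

2

Row reduce to echelon form.
R2 ← R2 − (5/4)·R1: [0, 3/2, 0]
R3 ← R3 − (3/4)·R1: [0, -3/2, 0]
R4 ← R4 − (5/2)·R1: [0, 1, 0]
R5 ← R5 + (7/4)·R1: [0, -1/2, 0]
R3 ← R3 + R2: [0, 0, 0]
R4 ← R4 − (2/3)·R2: [0, 0, 0]
R5 ← R5 + (1/3)·R2: [0, 0, 0]
Echelon form has 2 nonzero rows, so rank(T) = 2.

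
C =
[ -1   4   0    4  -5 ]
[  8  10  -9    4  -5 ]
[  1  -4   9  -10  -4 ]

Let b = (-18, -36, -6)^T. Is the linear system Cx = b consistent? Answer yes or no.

yes

Row reduce the augmented matrix [C | b].
R2 ← R2 + (8)·R1: [0, 42, -9, 36, -45, -180]
R3 ← R3 + R1: [0, 0, 9, -6, -9, -24]
The echelon form has 3 nonzero rows, and every pivot lies in the first 5 columns, so rank(C) = rank([C|b]) = 3.
The system is consistent.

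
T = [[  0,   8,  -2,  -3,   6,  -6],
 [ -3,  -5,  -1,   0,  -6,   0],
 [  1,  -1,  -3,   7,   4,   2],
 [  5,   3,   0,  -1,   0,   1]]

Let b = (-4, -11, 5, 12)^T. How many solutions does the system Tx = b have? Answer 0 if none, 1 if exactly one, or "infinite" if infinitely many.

infinite

Row reduce the augmented matrix [T | b].
Swap R1 ↔ R2
R3 ← R3 + (1/3)·R1: [0, -8/3, -10/3, 7, 2, 2, 4/3]
R4 ← R4 + (5/3)·R1: [0, -16/3, -5/3, -1, -10, 1, -19/3]
R3 ← R3 + (1/3)·R2: [0, 0, -4, 6, 4, 0, 0]
R4 ← R4 + (2/3)·R2: [0, 0, -3, -3, -6, -3, -9]
R4 ← R4 − (3/4)·R3: [0, 0, 0, -15/2, -9, -3, -9]
The echelon form has 4 nonzero rows, and every pivot lies in the first 6 columns, so rank(T) = rank([T|b]) = 4.
The system is consistent.
rank = 4 < 6 unknowns, so there are infinitely many solutions.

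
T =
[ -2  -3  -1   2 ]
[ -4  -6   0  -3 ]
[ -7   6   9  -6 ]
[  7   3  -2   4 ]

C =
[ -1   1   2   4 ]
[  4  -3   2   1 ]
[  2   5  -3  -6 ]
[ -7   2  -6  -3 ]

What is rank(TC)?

4

First compute TC:
[[-26,   6, -19, -11],
 [  1,   8,  -2, -13],
 [ 91,   8,   7, -58],
 [-27,  -4,   2,  31]]
Now row reduce the product.
R2 ← R2 + (1/26)·R1: [0, 107/13, -71/26, -349/26]
R3 ← R3 + (7/2)·R1: [0, 29, -119/2, -193/2]
R4 ← R4 − (27/26)·R1: [0, -133/13, 565/26, 1103/26]
R3 ← R3 − (377/107)·R2: [0, 0, -5337/107, -5265/107]
R4 ← R4 + (133/107)·R2: [0, 0, 1962/107, 2754/107]
R4 ← R4 + (218/593)·R3: [0, 0, 0, 4536/593]
4 nonzero rows, so rank(TC) = 4.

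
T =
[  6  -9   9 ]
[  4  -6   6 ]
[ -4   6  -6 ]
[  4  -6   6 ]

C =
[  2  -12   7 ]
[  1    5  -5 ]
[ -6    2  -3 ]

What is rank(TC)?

1

First compute TC:
[[-51, -99,  60],
 [-34, -66,  40],
 [ 34,  66, -40],
 [-34, -66,  40]]
Now row reduce the product.
R2 ← R2 − (2/3)·R1: [0, 0, 0]
R3 ← R3 + (2/3)·R1: [0, 0, 0]
R4 ← R4 − (2/3)·R1: [0, 0, 0]
1 nonzero row, so rank(TC) = 1.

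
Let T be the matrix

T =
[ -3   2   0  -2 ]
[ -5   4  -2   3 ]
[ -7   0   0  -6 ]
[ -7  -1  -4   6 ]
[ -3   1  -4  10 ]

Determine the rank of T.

Row reduce to echelon form.
R2 ← R2 − (5/3)·R1: [0, 2/3, -2, 19/3]
R3 ← R3 − (7/3)·R1: [0, -14/3, 0, -4/3]
R4 ← R4 − (7/3)·R1: [0, -17/3, -4, 32/3]
R5 ← R5 − R1: [0, -1, -4, 12]
R3 ← R3 + (7)·R2: [0, 0, -14, 43]
R4 ← R4 + (17/2)·R2: [0, 0, -21, 129/2]
R5 ← R5 + (3/2)·R2: [0, 0, -7, 43/2]
R4 ← R4 − (3/2)·R3: [0, 0, 0, 0]
R5 ← R5 − (1/2)·R3: [0, 0, 0, 0]
Echelon form has 3 nonzero rows, so rank(T) = 3.

3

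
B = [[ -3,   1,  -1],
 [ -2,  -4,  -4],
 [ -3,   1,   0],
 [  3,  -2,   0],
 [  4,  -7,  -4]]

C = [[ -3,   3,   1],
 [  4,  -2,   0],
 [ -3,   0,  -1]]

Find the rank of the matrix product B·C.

First compute BC:
[[ 16, -11,  -2],
 [  2,   2,   2],
 [ 13, -11,  -3],
 [-17,  13,   3],
 [-28,  26,   8]]
Now row reduce the product.
R2 ← R2 − (1/8)·R1: [0, 27/8, 9/4]
R3 ← R3 − (13/16)·R1: [0, -33/16, -11/8]
R4 ← R4 + (17/16)·R1: [0, 21/16, 7/8]
R5 ← R5 + (7/4)·R1: [0, 27/4, 9/2]
R3 ← R3 + (11/18)·R2: [0, 0, 0]
R4 ← R4 − (7/18)·R2: [0, 0, 0]
R5 ← R5 − (2)·R2: [0, 0, 0]
2 nonzero rows, so rank(BC) = 2.

2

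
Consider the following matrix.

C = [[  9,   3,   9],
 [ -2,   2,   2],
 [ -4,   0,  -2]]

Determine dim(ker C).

1

Row reduce to echelon form.
R2 ← R2 + (2/9)·R1: [0, 8/3, 4]
R3 ← R3 + (4/9)·R1: [0, 4/3, 2]
R3 ← R3 − (1/2)·R2: [0, 0, 0]
2 nonzero rows, so rank(C) = 2.
C has 3 columns; by rank–nullity, nullity = 3 − 2 = 1.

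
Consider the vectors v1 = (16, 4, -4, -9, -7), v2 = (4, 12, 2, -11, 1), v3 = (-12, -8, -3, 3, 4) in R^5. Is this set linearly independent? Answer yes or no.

yes

Form the matrix with these vectors as rows and row reduce.
R2 ← R2 − (1/4)·R1: [0, 11, 3, -35/4, 11/4]
R3 ← R3 + (3/4)·R1: [0, -5, -6, -15/4, -5/4]
R3 ← R3 + (5/11)·R2: [0, 0, -51/11, -85/11, 0]
3 nonzero rows, so the 3 vectors span a space of dimension 3.
Since 3 = 3, the vectors are linearly independent.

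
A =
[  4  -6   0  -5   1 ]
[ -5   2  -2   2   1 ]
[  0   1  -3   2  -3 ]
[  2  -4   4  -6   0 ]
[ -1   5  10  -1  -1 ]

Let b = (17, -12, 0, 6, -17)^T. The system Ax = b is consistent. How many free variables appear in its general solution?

Row reduce the augmented matrix [A | b].
R2 ← R2 + (5/4)·R1: [0, -11/2, -2, -17/4, 9/4, 37/4]
R4 ← R4 − (1/2)·R1: [0, -1, 4, -7/2, -1/2, -5/2]
R5 ← R5 + (1/4)·R1: [0, 7/2, 10, -9/4, -3/4, -51/4]
R3 ← R3 + (2/11)·R2: [0, 0, -37/11, 27/22, -57/22, 37/22]
R4 ← R4 − (2/11)·R2: [0, 0, 48/11, -30/11, -10/11, -46/11]
R5 ← R5 + (7/11)·R2: [0, 0, 96/11, -109/22, 15/22, -151/22]
R4 ← R4 + (48/37)·R3: [0, 0, 0, -42/37, -158/37, -2]
R5 ← R5 + (96/37)·R3: [0, 0, 0, -131/74, -447/74, -5/2]
R5 ← R5 − (131/84)·R4: [0, 0, 0, 0, 13/21, 13/21]
The echelon form has 5 nonzero rows, and every pivot lies in the first 5 columns, so rank(A) = rank([A|b]) = 5.
The system is consistent.
Free variables = (unknowns) − (rank) = 5 − 5 = 0.

0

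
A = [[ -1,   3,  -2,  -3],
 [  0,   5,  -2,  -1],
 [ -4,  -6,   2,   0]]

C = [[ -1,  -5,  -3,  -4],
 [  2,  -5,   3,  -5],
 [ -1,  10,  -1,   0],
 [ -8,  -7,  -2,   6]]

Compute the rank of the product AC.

3

First compute AC:
[[ 33,  -9,  20, -29],
 [ 20, -38,  19, -31],
 [-10,  70,  -8,  46]]
Now row reduce the product.
R2 ← R2 − (20/33)·R1: [0, -358/11, 227/33, -443/33]
R3 ← R3 + (10/33)·R1: [0, 740/11, -64/33, 1228/33]
R3 ← R3 + (370/179)·R2: [0, 0, 2198/179, 1694/179]
3 nonzero rows, so rank(AC) = 3.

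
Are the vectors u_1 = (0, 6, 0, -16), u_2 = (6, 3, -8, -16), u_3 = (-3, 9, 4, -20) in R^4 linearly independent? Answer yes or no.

no

Form the matrix with these vectors as rows and row reduce.
Swap R1 ↔ R2
R3 ← R3 + (1/2)·R1: [0, 21/2, 0, -28]
R3 ← R3 − (7/4)·R2: [0, 0, 0, 0]
2 nonzero rows, so the 3 vectors span a space of dimension 2.
Since 2 < 3, the vectors are linearly dependent.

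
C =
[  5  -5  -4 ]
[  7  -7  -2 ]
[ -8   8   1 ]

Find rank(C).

Row reduce to echelon form.
R2 ← R2 − (7/5)·R1: [0, 0, 18/5]
R3 ← R3 + (8/5)·R1: [0, 0, -27/5]
R3 ← R3 + (3/2)·R2: [0, 0, 0]
Echelon form has 2 nonzero rows, so rank(C) = 2.

2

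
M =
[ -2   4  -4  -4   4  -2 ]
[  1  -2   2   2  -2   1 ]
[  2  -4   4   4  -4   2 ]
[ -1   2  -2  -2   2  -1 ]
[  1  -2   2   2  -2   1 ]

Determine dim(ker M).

Row reduce to echelon form.
R2 ← R2 + (1/2)·R1: [0, 0, 0, 0, 0, 0]
R3 ← R3 + R1: [0, 0, 0, 0, 0, 0]
R4 ← R4 − (1/2)·R1: [0, 0, 0, 0, 0, 0]
R5 ← R5 + (1/2)·R1: [0, 0, 0, 0, 0, 0]
1 nonzero row, so rank(M) = 1.
M has 6 columns; by rank–nullity, nullity = 6 − 1 = 5.

5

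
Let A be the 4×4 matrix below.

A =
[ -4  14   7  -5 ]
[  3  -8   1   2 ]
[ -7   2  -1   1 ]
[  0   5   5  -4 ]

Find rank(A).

4

Row reduce to echelon form.
R2 ← R2 + (3/4)·R1: [0, 5/2, 25/4, -7/4]
R3 ← R3 − (7/4)·R1: [0, -45/2, -53/4, 39/4]
R3 ← R3 + (9)·R2: [0, 0, 43, -6]
R4 ← R4 − (2)·R2: [0, 0, -15/2, -1/2]
R4 ← R4 + (15/86)·R3: [0, 0, 0, -133/86]
Echelon form has 4 nonzero rows, so rank(A) = 4.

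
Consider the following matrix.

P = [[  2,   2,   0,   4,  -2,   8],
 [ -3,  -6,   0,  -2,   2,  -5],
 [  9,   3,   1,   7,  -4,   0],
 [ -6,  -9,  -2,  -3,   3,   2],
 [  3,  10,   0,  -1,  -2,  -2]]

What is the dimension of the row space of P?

5

Row reduce to echelon form.
R2 ← R2 + (3/2)·R1: [0, -3, 0, 4, -1, 7]
R3 ← R3 − (9/2)·R1: [0, -6, 1, -11, 5, -36]
R4 ← R4 + (3)·R1: [0, -3, -2, 9, -3, 26]
R5 ← R5 − (3/2)·R1: [0, 7, 0, -7, 1, -14]
R3 ← R3 − (2)·R2: [0, 0, 1, -19, 7, -50]
R4 ← R4 − R2: [0, 0, -2, 5, -2, 19]
R5 ← R5 + (7/3)·R2: [0, 0, 0, 7/3, -4/3, 7/3]
R4 ← R4 + (2)·R3: [0, 0, 0, -33, 12, -81]
R5 ← R5 + (7/99)·R4: [0, 0, 0, 0, -16/33, -112/33]
Echelon form has 5 nonzero rows, so rank(P) = 5.
The row space has dimension equal to the rank: 5.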